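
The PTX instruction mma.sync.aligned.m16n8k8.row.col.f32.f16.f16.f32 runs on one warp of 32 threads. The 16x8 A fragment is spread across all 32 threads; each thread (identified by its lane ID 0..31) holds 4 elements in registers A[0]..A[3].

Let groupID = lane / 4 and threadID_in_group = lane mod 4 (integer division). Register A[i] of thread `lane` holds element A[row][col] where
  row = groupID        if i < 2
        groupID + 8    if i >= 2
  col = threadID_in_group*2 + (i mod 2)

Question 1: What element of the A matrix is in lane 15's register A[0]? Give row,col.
15: gr=3,th=3
[0] (3+0,3*2+0) = (3,6)

3,6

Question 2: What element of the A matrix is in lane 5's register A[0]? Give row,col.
5: G=1,T=1
[0] (1+0,1*2+0) = (1,2)

1,2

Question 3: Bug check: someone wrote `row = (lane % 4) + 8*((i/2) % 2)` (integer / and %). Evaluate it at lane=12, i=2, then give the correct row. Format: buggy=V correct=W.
buggy=8 correct=11

`(lane % 4) + 8*((i/2) % 2)`[12,2]→8
12: G=3,T=0
[2] (3+8,0*2+0) = (11,0)
row: 8 vs 11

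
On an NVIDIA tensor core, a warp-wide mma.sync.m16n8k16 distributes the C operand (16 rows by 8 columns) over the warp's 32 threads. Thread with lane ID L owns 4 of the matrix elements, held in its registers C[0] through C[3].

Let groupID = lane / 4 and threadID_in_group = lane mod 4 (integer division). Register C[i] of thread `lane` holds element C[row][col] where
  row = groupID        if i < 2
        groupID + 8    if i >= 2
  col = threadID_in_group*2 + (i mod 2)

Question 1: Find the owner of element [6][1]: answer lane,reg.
r=6->g=6,rb=0  c=1->t=0,b0=1
L=6*4+0=24  i=0*2+1=1

24,1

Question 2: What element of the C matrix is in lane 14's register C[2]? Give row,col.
11,4

lane 14: G=3 (14/4), T=2 (14%4)
i=2: r=3+8=11, c=2*2+0=4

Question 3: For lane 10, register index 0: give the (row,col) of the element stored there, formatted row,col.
10: grp=2,tig=2
[0] (2+0,2*2+0) = (2,4)

2,4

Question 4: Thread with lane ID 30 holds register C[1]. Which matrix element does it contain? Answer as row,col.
L=30⇒gr=30>>2=7, th=30&3=2
[1]⇒row 7+0=7  col 2·2+1=5

7,5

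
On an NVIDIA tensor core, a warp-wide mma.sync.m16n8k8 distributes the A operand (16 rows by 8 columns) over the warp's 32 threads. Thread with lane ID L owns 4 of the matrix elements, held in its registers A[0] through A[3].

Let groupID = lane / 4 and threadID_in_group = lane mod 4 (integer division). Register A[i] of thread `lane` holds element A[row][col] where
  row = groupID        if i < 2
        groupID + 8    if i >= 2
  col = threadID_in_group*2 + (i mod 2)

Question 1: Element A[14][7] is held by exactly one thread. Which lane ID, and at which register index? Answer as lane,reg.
r:14=>grp=6,rB=1  c:7=>tig=3,lo=1
L=6*4+3=27  i=1*2+1=3

27,3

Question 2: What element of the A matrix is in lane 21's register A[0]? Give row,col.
lane 21=>21/4=5, 21 mod 4=1
i=0  r:5+0=>5  c:2·1+0=>2

5,2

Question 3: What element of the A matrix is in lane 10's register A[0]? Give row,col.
L=10⇒gr=10>>2=2, th=10&3=2
[0]⇒row 2+0=2  col 2·2+0=4

2,4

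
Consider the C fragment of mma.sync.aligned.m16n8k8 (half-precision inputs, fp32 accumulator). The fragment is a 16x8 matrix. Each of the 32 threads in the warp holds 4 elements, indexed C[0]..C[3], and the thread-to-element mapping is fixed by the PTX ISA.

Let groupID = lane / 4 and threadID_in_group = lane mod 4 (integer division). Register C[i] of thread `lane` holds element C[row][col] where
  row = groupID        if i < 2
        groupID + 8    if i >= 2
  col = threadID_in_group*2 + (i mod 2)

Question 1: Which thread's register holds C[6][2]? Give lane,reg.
25,0

r=6->g=6,rb=0  c=2->t=1,b0=0
L=6*4+1=25  i=0*2+0=0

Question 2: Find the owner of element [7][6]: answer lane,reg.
31,0

r: 7->gid=7,r8=0  c: 6->tid=3,i&1=0
L=7*4+3=31  i=0*2+0=0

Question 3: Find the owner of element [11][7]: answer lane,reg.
r:11=>grp=3,rB=1  c:7=>tig=3,lo=1
L=3*4+3=15  i=1*2+1=3

15,3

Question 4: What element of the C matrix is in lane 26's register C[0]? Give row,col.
6,4

lane 26: G=6 (26/4), T=2 (26%4)
i=0: r=6+0=6, c=2*2+0=4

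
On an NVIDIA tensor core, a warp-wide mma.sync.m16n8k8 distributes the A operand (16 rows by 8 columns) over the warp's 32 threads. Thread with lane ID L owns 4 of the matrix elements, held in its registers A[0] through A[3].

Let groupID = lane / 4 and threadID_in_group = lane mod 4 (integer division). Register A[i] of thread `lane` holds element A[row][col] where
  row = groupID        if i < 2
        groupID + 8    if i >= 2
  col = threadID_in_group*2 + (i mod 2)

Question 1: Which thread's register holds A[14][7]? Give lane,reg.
r=14->g=6,rb=1  c=7->t=3,b0=1
L=6*4+3=27  i=1*2+1=3

27,3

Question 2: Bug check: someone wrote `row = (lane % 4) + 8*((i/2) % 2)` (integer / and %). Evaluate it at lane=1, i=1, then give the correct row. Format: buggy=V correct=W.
buggy=1 correct=0

`(lane % 4) + 8*((i/2) % 2)`[1,1]→1
L=1→G=1>>2=0, T=1&3=1
[1]→row 0+0=0  col 1·2+1=3
row: 1 vs 0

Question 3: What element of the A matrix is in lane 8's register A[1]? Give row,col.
8: gr=2,th=0
[1] (2+0,0*2+1) = (2,1)

2,1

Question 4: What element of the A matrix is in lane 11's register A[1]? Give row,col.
2,7

lane 11->11/4=2, 11 mod 4=3
i=1  r:2+0->2  c:2·3+1->7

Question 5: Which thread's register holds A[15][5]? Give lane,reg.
30,3

r=15->g=7,rb=1  c=5->t=2,b0=1
L=7*4+2=30  i=1*2+1=3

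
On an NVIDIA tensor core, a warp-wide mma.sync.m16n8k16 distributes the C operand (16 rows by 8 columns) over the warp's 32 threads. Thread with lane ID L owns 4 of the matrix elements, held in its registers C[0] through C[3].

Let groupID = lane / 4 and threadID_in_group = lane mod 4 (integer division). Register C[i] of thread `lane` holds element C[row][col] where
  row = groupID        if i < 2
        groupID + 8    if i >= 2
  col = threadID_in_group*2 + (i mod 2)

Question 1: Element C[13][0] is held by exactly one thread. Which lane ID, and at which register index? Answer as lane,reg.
20,2

r=13⇒gr=5,Rb=1  c=0⇒th=0,odd=0
L=5*4+0=20  i=1*2+0=2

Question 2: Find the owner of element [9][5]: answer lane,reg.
6,3

r=9⇒gr=1,Rb=1  c=5⇒th=2,odd=1
L=1*4+2=6  i=1*2+1=3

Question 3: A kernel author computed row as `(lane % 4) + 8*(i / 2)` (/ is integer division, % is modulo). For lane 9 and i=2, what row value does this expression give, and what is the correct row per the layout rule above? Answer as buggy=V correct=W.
`(lane % 4) + 8*(i / 2)`[9,2]->9
L=9->g=9>>2=2, t=9&3=1
[2]->row 2+8=10  col 1·2+0=2
row: 9 vs 10

buggy=9 correct=10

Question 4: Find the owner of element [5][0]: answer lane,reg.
20,0

r=5->g=5,rb=0  c=0->t=0,b0=0
L=5*4+0=20  i=0*2+0=0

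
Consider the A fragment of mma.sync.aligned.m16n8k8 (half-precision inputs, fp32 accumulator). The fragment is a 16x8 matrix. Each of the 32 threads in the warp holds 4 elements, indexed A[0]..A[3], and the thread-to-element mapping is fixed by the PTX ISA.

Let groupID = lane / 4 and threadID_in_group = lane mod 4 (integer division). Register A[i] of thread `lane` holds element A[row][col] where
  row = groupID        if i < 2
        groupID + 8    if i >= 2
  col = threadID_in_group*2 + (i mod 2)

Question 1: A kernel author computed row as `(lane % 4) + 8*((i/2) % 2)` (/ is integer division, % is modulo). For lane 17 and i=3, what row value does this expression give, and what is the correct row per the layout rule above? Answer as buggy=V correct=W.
`(lane % 4) + 8*((i/2) % 2)`[17,3]->9
lane 17->17/4=4, 17 mod 4=1
i=3  r:4+8->12  c:2·1+1->3
row: 9 vs 12

buggy=9 correct=12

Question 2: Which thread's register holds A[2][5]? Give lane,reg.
r=2->g=2,rb=0  c=5->t=2,b0=1
L=2*4+2=10  i=0*2+1=1

10,1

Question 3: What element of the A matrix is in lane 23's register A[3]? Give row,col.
13,7

23: grp=5,tig=3
[3] (5+8,3*2+1) = (13,7)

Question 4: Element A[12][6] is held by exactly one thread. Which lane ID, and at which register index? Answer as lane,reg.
19,2

r=12→G=4,rhi=1  c=6→T=3,p=0
L=4*4+3=19  i=1*2+0=2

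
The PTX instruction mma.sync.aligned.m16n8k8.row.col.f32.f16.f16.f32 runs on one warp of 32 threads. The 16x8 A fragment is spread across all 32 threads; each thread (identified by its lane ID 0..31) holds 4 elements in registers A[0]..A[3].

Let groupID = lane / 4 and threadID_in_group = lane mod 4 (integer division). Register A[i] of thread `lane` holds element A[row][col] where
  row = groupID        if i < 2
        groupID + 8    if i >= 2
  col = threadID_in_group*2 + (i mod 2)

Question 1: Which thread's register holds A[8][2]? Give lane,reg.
1,2

r: 8->gid=0,r8=1  c: 2->tid=1,i&1=0
L=0*4+1=1  i=1*2+0=2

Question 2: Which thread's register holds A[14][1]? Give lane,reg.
r=14->g=6,rb=1  c=1->t=0,b0=1
L=6*4+0=24  i=1*2+1=3

24,3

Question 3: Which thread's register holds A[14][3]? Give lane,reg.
25,3

r=14⇒gr=6,Rb=1  c=3⇒th=1,odd=1
L=6*4+1=25  i=1*2+1=3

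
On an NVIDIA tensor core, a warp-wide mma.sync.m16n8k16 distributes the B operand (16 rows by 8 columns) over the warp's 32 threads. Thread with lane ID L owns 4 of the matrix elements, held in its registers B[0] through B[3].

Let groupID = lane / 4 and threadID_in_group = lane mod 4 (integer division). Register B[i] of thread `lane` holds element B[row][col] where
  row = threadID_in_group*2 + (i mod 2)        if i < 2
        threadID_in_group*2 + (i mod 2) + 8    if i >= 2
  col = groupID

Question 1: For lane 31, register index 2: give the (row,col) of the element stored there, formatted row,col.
31: G=7,T=3
[2] (3*2+0+8,7) = (14,7)

14,7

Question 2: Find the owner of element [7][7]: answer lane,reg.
31,1

c=7->g=7  r=7->rb=0,t=3,b0=1
L=7*4+3=31  i=0*2+1=1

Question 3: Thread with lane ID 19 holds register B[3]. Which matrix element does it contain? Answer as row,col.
lane 19: gid=4 (19/4), tid=3 (19%4)
i=3: r=3*2+1+8=15, c=gid=4

15,4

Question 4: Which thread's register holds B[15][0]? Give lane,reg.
c=0->g=0  r=15->rb=1,t=3,b0=1
L=0*4+3=3  i=1*2+1=3

3,3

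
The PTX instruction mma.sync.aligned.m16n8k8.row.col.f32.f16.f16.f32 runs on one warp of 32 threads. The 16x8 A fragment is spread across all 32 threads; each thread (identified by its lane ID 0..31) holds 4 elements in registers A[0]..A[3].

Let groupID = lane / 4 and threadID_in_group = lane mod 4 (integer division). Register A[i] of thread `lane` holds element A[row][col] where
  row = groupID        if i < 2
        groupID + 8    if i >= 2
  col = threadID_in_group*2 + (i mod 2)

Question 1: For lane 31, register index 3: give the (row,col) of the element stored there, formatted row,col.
15,7

lane 31⇒31/4=7, 31 mod 4=3
i=3  r:7+8⇒15  c:2·3+1⇒7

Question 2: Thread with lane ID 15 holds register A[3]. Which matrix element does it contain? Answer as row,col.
11,7

15: gid=3,tid=3
[3] (3+8,3*2+1) = (11,7)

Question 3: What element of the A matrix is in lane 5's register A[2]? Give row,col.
9,2

lane 5: grp=1 (5/4), tig=1 (5%4)
i=2: r=1+8=9, c=1*2+0=2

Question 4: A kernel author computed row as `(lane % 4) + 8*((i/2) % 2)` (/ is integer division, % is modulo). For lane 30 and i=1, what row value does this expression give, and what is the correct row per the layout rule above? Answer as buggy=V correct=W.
`(lane % 4) + 8*((i/2) % 2)`[30,1]=>2
lane 30=>30/4=7, 30 mod 4=2
i=1  r:7+0=>7  c:2·2+1=>5
row: 2 vs 7

buggy=2 correct=7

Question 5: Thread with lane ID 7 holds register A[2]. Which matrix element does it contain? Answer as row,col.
lane 7⇒7/4=1, 7 mod 4=3
i=2  r:1+8⇒9  c:2·3+0⇒6

9,6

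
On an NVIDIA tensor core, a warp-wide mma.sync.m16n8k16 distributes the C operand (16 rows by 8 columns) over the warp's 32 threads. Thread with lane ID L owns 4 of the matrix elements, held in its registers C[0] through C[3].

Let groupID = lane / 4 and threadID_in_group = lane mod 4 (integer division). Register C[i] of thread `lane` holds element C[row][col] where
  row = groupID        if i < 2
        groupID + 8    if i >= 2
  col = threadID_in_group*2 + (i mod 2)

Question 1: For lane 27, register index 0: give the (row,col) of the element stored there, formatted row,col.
6,6

27: g=6,t=3
[0] (6+0,3*2+0) = (6,6)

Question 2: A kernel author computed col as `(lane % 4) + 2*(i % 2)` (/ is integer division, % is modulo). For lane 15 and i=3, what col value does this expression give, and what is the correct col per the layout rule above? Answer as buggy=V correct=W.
`(lane % 4) + 2*(i % 2)`[15,3]->5
lane 15: gid=3 (15/4), tid=3 (15%4)
i=3: r=3+8=11, c=3*2+1=7
col: 5 vs 7

buggy=5 correct=7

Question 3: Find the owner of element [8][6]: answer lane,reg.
r=8→G=0,rhi=1  c=6→T=3,p=0
L=0*4+3=3  i=1*2+0=2

3,2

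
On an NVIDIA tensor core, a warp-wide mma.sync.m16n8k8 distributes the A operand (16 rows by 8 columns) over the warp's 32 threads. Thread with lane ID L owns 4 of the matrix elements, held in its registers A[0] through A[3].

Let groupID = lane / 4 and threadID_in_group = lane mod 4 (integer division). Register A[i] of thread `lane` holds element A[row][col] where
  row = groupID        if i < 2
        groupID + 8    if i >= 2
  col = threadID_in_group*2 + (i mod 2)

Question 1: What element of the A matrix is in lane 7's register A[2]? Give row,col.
9,6

7: grp=1,tig=3
[2] (1+8,3*2+0) = (9,6)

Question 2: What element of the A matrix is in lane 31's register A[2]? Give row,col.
15,6

31: grp=7,tig=3
[2] (7+8,3*2+0) = (15,6)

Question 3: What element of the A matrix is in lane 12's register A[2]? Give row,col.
12: G=3,T=0
[2] (3+8,0*2+0) = (11,0)

11,0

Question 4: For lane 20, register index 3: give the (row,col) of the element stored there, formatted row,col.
20: G=5,T=0
[3] (5+8,0*2+1) = (13,1)

13,1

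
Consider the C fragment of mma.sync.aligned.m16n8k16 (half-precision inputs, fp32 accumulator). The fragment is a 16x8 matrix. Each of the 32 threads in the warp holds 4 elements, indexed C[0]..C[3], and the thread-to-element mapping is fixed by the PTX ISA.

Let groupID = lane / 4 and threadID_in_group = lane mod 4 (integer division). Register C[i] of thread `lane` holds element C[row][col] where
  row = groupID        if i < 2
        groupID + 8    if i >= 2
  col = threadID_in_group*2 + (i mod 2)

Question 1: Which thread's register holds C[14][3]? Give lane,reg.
25,3

r: 14->gid=6,r8=1  c: 3->tid=1,i&1=1
L=6*4+1=25  i=1*2+1=3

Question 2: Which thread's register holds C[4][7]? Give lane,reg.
19,1

r: 4->gid=4,r8=0  c: 7->tid=3,i&1=1
L=4*4+3=19  i=0*2+1=1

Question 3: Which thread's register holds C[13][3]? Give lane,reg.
r=13⇒gr=5,Rb=1  c=3⇒th=1,odd=1
L=5*4+1=21  i=1*2+1=3

21,3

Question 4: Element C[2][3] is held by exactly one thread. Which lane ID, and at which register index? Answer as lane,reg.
r=2→G=2,rhi=0  c=3→T=1,p=1
L=2*4+1=9  i=0*2+1=1

9,1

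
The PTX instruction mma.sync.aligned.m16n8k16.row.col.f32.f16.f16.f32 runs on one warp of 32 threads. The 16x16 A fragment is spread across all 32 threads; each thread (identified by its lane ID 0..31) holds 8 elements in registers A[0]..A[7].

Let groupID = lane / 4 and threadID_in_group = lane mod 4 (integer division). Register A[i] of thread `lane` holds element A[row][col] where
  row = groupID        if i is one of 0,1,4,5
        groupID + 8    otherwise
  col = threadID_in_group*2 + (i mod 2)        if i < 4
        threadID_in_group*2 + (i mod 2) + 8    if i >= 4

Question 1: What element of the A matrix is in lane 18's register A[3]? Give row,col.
18: gr=4,th=2
[3] (4+8,2*2+1+0) = (12,5)

12,5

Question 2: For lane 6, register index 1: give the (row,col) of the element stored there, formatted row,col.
1,5

6: grp=1,tig=2
[1] (1+0,2*2+1+0) = (1,5)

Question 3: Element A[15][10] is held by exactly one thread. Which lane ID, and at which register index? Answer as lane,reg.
29,6

r=15⇒gr=7,Rb=1  c=10⇒Cb=1,th=1,odd=0
L=7*4+1=29  i=1*4+1*2+0=6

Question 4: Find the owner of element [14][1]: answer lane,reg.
r=14→G=6,rhi=1  c=1→chi=0,T=0,p=1
L=6*4+0=24  i=0*4+1*2+1=3

24,3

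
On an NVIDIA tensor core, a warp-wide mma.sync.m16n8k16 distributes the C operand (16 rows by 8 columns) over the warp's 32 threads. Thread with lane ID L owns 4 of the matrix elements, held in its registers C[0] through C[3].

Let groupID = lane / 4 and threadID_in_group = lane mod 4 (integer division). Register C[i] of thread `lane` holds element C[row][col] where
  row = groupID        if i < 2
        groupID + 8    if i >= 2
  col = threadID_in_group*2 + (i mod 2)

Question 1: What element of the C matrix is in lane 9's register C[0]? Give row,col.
2,2

L=9->g=9>>2=2, t=9&3=1
[0]->row 2+0=2  col 1·2+0=2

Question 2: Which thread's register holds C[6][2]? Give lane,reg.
r=6->g=6,rb=0  c=2->t=1,b0=0
L=6*4+1=25  i=0*2+0=0

25,0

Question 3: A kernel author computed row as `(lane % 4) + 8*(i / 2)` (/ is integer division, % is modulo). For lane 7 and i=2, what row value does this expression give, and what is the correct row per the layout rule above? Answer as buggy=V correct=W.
`(lane % 4) + 8*(i / 2)`[7,2]→11
lane 7: G=1 (7/4), T=3 (7%4)
i=2: r=1+8=9, c=3*2+0=6
row: 11 vs 9

buggy=11 correct=9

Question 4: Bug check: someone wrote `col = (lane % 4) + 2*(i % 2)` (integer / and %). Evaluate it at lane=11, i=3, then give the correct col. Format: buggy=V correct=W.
`(lane % 4) + 2*(i % 2)`[11,3]→5
lane 11→11/4=2, 11 mod 4=3
i=3  r:2+8→10  c:2·3+1→7
col: 5 vs 7

buggy=5 correct=7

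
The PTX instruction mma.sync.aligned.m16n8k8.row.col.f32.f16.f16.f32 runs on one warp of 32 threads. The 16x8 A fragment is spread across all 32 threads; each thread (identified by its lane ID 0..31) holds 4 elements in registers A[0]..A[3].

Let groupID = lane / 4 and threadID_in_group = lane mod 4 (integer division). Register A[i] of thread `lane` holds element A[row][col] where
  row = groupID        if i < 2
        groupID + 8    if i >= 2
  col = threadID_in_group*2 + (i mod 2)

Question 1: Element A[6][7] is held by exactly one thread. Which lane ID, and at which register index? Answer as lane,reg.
27,1

r=6⇒gr=6,Rb=0  c=7⇒th=3,odd=1
L=6*4+3=27  i=0*2+1=1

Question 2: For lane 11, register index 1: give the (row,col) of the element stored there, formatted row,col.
2,7

L=11→G=11>>2=2, T=11&3=3
[1]→row 2+0=2  col 3·2+1=7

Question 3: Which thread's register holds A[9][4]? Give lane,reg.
6,2

r=9⇒gr=1,Rb=1  c=4⇒th=2,odd=0
L=1*4+2=6  i=1*2+0=2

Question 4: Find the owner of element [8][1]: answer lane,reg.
0,3

r=8⇒gr=0,Rb=1  c=1⇒th=0,odd=1
L=0*4+0=0  i=1*2+1=3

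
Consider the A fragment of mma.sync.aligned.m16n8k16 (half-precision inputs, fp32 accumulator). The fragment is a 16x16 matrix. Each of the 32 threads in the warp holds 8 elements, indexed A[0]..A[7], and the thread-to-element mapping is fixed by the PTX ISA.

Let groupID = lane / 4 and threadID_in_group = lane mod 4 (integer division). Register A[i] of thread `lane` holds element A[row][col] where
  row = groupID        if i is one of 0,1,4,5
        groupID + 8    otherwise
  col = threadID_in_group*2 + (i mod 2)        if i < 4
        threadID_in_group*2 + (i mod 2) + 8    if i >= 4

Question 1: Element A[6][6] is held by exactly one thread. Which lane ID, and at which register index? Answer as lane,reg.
r=6->g=6,rb=0  c=6->cb=0,t=3,b0=0
L=6*4+3=27  i=0*4+0*2+0=0

27,0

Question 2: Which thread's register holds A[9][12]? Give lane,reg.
r: 9->gid=1,r8=1  c: 12->c8=1,tid=2,i&1=0
L=1*4+2=6  i=1*4+1*2+0=6

6,6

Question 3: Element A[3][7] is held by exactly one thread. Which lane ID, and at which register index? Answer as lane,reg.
r=3→G=3,rhi=0  c=7→chi=0,T=3,p=1
L=3*4+3=15  i=0*4+0*2+1=1

15,1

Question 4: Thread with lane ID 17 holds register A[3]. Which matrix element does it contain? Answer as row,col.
12,3

L=17⇒gr=17>>2=4, th=17&3=1
[3]⇒row 4+8=12  col 1·2+1+0=3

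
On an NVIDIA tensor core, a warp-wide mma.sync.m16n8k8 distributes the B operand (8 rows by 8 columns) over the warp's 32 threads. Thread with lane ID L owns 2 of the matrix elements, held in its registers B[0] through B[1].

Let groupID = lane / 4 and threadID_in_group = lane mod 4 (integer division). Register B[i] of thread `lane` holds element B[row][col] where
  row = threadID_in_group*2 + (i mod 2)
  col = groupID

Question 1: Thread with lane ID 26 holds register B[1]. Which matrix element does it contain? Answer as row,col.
lane 26→26/4=6, 26 mod 4=2
i=1  r:2·2+1→5  c:6

5,6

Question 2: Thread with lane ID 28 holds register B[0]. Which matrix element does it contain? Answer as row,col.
28: grp=7,tig=0
[0] (0*2+0,7) = (0,7)

0,7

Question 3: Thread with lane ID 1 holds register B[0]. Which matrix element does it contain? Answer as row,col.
2,0

L=1⇒gr=1>>2=0, th=1&3=1
[0]⇒row 1·2+0=2  col gr=0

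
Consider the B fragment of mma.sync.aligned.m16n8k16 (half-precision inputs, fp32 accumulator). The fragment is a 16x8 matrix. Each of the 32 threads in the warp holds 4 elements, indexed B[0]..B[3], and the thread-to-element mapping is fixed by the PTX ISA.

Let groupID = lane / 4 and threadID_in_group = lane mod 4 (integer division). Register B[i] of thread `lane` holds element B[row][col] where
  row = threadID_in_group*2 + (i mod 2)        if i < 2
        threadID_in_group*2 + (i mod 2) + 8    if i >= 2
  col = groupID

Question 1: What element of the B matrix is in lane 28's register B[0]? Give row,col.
0,7

L=28→G=28>>2=7, T=28&3=0
[0]→row 0·2+0+0=0  col G=7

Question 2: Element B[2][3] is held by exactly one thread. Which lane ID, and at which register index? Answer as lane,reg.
13,0

c=3⇒gr=3  r=2⇒Rb=0,th=1,odd=0
L=3*4+1=13  i=0*2+0=0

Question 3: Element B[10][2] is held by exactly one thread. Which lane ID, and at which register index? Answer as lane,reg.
9,2

c=2→G=2  r=10→rhi=1,T=1,p=0
L=2*4+1=9  i=1*2+0=2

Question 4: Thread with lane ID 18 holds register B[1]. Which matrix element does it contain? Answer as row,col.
5,4

L=18→G=18>>2=4, T=18&3=2
[1]→row 2·2+1+0=5  col G=4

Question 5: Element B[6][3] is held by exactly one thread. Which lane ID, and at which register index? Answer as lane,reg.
c=3⇒gr=3  r=6⇒Rb=0,th=3,odd=0
L=3*4+3=15  i=0*2+0=0

15,0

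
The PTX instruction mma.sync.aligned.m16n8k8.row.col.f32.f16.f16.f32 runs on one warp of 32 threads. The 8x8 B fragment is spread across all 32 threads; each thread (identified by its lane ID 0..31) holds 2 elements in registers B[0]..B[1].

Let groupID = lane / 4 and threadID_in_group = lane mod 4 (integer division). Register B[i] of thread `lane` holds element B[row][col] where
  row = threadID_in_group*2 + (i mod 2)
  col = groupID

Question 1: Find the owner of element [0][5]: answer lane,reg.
c=5⇒gr=5  r=0⇒th=0,odd=0
L=5*4+0=20  i=0=0

20,0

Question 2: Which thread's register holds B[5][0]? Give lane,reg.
c=0⇒gr=0  r=5⇒th=2,odd=1
L=0*4+2=2  i=1=1

2,1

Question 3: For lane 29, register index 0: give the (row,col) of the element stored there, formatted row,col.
2,7

lane 29=>29/4=7, 29 mod 4=1
i=0  r:2·1+0=>2  c:7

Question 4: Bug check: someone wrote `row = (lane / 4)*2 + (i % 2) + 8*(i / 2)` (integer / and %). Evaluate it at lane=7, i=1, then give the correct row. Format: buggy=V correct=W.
buggy=3 correct=7

`(lane / 4)*2 + (i % 2) + 8*(i / 2)`[7,1]→3
lane 7: G=1 (7/4), T=3 (7%4)
i=1: r=3*2+1=7, c=G=1
row: 3 vs 7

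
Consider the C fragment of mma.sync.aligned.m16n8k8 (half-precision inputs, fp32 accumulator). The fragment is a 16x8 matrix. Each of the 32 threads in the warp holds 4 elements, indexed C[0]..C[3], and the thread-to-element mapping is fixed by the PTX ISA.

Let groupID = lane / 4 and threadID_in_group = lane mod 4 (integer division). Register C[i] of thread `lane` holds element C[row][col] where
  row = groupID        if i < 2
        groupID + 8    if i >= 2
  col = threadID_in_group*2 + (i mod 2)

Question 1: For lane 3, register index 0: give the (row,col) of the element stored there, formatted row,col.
lane 3: g=0 (3/4), t=3 (3%4)
i=0: r=0+0=0, c=3*2+0=6

0,6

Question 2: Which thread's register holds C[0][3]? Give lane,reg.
r=0→G=0,rhi=0  c=3→T=1,p=1
L=0*4+1=1  i=0*2+1=1

1,1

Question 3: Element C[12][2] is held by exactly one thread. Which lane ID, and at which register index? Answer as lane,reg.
r: 12->gid=4,r8=1  c: 2->tid=1,i&1=0
L=4*4+1=17  i=1*2+0=2

17,2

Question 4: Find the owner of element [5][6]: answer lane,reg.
23,0

r=5⇒gr=5,Rb=0  c=6⇒th=3,odd=0
L=5*4+3=23  i=0*2+0=0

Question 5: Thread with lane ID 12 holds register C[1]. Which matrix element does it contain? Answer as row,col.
12: gr=3,th=0
[1] (3+0,0*2+1) = (3,1)

3,1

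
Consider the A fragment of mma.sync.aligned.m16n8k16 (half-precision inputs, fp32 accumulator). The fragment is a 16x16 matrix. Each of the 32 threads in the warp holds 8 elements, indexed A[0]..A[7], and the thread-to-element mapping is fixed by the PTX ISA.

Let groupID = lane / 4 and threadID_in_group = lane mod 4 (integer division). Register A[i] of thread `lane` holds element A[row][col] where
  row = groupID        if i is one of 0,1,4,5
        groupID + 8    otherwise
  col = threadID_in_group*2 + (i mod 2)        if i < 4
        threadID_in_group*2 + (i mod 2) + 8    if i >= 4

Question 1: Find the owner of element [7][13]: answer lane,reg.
r=7→G=7,rhi=0  c=13→chi=1,T=2,p=1
L=7*4+2=30  i=1*4+0*2+1=5

30,5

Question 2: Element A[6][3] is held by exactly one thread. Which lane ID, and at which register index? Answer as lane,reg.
25,1

r=6⇒gr=6,Rb=0  c=3⇒Cb=0,th=1,odd=1
L=6*4+1=25  i=0*4+0*2+1=1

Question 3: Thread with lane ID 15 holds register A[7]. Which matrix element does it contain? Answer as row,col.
11,15

lane 15⇒15/4=3, 15 mod 4=3
i=7  r:3+8⇒11  c:2·3+1+8⇒15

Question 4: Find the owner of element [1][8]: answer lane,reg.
4,4

r=1->g=1,rb=0  c=8->cb=1,t=0,b0=0
L=1*4+0=4  i=1*4+0*2+0=4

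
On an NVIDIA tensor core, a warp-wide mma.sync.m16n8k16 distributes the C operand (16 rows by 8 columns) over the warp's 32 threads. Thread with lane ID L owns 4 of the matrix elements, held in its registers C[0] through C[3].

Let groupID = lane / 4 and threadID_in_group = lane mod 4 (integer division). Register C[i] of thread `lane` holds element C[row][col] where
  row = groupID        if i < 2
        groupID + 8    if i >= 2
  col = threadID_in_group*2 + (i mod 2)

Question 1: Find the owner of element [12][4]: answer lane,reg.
r: 12->gid=4,r8=1  c: 4->tid=2,i&1=0
L=4*4+2=18  i=1*2+0=2

18,2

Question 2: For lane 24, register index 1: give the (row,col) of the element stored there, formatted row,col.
lane 24->24/4=6, 24 mod 4=0
i=1  r:6+0->6  c:2·0+1->1

6,1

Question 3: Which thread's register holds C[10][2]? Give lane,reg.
9,2

r:10=>grp=2,rB=1  c:2=>tig=1,lo=0
L=2*4+1=9  i=1*2+0=2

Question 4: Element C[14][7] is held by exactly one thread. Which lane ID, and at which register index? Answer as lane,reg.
r=14→G=6,rhi=1  c=7→T=3,p=1
L=6*4+3=27  i=1*2+1=3

27,3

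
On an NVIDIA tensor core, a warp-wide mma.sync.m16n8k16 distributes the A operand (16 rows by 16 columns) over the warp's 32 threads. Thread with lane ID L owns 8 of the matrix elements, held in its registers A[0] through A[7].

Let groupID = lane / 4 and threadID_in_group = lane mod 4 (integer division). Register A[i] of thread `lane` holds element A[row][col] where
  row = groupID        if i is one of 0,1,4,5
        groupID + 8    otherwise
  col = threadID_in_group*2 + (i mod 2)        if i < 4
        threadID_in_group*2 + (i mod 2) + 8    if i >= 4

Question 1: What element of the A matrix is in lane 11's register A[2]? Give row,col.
10,6

lane 11⇒11/4=2, 11 mod 4=3
i=2  r:2+8⇒10  c:2·3+0+0⇒6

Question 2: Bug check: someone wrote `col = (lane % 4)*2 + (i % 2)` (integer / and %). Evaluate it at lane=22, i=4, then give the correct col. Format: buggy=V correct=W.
`(lane % 4)*2 + (i % 2)`[22,4]->4
22: g=5,t=2
[4] (5+0,2*2+0+8) = (5,12)
col: 4 vs 12

buggy=4 correct=12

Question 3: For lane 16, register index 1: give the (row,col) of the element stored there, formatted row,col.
4,1

lane 16: gid=4 (16/4), tid=0 (16%4)
i=1: r=4+0=4, c=0*2+1+0=1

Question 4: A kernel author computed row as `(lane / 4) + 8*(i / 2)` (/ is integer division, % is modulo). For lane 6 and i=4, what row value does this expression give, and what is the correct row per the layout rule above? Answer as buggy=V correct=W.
`(lane / 4) + 8*(i / 2)`[6,4]→17
L=6→G=6>>2=1, T=6&3=2
[4]→row 1+0=1  col 2·2+0+8=12
row: 17 vs 1

buggy=17 correct=1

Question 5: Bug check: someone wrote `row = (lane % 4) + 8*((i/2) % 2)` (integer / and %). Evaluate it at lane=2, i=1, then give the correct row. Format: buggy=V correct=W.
buggy=2 correct=0

`(lane % 4) + 8*((i/2) % 2)`[2,1]->2
lane 2->2/4=0, 2 mod 4=2
i=1  r:0+0->0  c:2·2+1+0->5
row: 2 vs 0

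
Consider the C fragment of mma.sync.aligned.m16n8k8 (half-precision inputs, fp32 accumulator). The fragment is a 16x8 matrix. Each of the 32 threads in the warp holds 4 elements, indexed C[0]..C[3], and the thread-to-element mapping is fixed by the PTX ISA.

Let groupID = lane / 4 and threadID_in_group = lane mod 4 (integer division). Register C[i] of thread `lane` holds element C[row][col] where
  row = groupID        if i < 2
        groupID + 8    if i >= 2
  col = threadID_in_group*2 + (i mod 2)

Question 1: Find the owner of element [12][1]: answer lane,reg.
r:12=>grp=4,rB=1  c:1=>tig=0,lo=1
L=4*4+0=16  i=1*2+1=3

16,3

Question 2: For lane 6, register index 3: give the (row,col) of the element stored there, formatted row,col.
9,5

lane 6: G=1 (6/4), T=2 (6%4)
i=3: r=1+8=9, c=2*2+1=5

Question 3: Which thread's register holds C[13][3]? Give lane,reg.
21,3

r=13⇒gr=5,Rb=1  c=3⇒th=1,odd=1
L=5*4+1=21  i=1*2+1=3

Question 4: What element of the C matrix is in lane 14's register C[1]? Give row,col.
14: g=3,t=2
[1] (3+0,2*2+1) = (3,5)

3,5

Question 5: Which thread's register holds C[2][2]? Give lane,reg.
r:2=>grp=2,rB=0  c:2=>tig=1,lo=0
L=2*4+1=9  i=0*2+0=0

9,0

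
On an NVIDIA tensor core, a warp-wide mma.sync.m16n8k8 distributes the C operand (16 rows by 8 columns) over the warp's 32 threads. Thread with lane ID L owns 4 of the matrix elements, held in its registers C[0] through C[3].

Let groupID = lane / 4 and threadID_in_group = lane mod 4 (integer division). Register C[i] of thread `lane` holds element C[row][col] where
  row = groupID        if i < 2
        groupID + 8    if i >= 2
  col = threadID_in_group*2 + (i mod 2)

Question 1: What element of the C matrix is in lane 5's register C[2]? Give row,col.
9,2

L=5->g=5>>2=1, t=5&3=1
[2]->row 1+8=9  col 1·2+0=2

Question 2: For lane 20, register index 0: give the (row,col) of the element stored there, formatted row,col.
L=20->gid=20>>2=5, tid=20&3=0
[0]->row 5+0=5  col 0·2+0=0

5,0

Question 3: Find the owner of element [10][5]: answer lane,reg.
r=10⇒gr=2,Rb=1  c=5⇒th=2,odd=1
L=2*4+2=10  i=1*2+1=3

10,3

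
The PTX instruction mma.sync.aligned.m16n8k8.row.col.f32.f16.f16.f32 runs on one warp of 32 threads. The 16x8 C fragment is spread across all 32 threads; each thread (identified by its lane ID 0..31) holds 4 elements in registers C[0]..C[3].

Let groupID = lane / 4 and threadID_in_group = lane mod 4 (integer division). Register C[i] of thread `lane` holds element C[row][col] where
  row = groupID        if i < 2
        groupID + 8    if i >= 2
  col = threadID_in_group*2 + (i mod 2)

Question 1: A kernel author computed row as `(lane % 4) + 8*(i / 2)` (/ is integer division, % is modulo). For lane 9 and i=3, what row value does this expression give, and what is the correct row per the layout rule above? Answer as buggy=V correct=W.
`(lane % 4) + 8*(i / 2)`[9,3]=>9
lane 9: grp=2 (9/4), tig=1 (9%4)
i=3: r=2+8=10, c=1*2+1=3
row: 9 vs 10

buggy=9 correct=10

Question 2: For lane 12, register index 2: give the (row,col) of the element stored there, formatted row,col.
11,0

lane 12: gr=3 (12/4), th=0 (12%4)
i=2: r=3+8=11, c=0*2+0=0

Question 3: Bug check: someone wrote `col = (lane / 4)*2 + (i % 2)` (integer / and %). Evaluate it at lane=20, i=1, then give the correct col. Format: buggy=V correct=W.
`(lane / 4)*2 + (i % 2)`[20,1]⇒11
20: gr=5,th=0
[1] (5+0,0*2+1) = (5,1)
col: 11 vs 1

buggy=11 correct=1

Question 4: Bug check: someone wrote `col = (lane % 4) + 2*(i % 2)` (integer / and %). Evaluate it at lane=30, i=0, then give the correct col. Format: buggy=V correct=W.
`(lane % 4) + 2*(i % 2)`[30,0]->2
lane 30->30/4=7, 30 mod 4=2
i=0  r:7+0->7  c:2·2+0->4
col: 2 vs 4

buggy=2 correct=4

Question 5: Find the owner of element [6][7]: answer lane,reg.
r:6=>grp=6,rB=0  c:7=>tig=3,lo=1
L=6*4+3=27  i=0*2+1=1

27,1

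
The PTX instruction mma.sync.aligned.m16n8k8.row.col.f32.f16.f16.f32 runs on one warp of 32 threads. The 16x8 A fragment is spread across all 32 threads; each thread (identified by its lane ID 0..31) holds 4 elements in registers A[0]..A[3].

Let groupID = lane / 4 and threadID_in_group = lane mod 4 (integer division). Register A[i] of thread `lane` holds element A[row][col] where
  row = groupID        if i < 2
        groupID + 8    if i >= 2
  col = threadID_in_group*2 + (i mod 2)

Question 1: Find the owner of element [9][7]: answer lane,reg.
7,3

r=9->g=1,rb=1  c=7->t=3,b0=1
L=1*4+3=7  i=1*2+1=3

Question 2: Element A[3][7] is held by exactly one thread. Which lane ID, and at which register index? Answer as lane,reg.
15,1

r=3→G=3,rhi=0  c=7→T=3,p=1
L=3*4+3=15  i=0*2+1=1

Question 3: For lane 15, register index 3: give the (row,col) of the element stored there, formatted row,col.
L=15→G=15>>2=3, T=15&3=3
[3]→row 3+8=11  col 3·2+1=7

11,7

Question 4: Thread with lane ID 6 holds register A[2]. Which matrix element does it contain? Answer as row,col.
9,4

6: grp=1,tig=2
[2] (1+8,2*2+0) = (9,4)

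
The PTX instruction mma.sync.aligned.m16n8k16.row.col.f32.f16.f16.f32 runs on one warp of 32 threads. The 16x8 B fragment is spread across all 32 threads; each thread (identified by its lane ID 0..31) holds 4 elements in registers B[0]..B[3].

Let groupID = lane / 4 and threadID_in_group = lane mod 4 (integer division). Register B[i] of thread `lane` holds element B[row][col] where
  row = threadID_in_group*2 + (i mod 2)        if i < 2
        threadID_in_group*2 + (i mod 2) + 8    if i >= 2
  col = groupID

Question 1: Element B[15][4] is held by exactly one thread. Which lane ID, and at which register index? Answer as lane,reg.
c: 4->gid=4  r: 15->r8=1,tid=3,i&1=1
L=4*4+3=19  i=1*2+1=3

19,3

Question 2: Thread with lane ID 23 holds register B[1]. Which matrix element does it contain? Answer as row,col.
23: gr=5,th=3
[1] (3*2+1+0,5) = (7,5)

7,5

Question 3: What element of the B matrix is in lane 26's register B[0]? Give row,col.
26: grp=6,tig=2
[0] (2*2+0+0,6) = (4,6)

4,6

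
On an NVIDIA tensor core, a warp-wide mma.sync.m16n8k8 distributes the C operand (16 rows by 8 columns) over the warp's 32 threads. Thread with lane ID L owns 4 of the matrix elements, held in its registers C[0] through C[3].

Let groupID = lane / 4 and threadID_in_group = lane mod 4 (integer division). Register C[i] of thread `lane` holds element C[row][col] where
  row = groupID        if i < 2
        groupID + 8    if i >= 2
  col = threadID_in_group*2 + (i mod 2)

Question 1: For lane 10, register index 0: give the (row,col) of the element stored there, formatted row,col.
2,4

10: G=2,T=2
[0] (2+0,2*2+0) = (2,4)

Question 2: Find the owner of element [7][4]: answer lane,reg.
30,0

r=7->g=7,rb=0  c=4->t=2,b0=0
L=7*4+2=30  i=0*2+0=0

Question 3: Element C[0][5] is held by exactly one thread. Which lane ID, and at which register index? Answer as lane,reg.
2,1

r:0=>grp=0,rB=0  c:5=>tig=2,lo=1
L=0*4+2=2  i=0*2+1=1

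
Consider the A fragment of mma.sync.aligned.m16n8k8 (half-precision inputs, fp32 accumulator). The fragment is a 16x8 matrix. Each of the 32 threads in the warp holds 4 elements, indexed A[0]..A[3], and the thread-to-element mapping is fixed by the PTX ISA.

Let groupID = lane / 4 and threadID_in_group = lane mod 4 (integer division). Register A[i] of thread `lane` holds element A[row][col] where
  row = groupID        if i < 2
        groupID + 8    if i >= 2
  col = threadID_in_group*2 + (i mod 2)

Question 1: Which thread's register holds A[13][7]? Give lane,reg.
23,3

r:13=>grp=5,rB=1  c:7=>tig=3,lo=1
L=5*4+3=23  i=1*2+1=3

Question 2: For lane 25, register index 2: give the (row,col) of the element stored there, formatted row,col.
14,2

L=25=>grp=25>>2=6, tig=25&3=1
[2]=>row 6+8=14  col 1·2+0=2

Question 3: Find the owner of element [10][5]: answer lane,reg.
r=10→G=2,rhi=1  c=5→T=2,p=1
L=2*4+2=10  i=1*2+1=3

10,3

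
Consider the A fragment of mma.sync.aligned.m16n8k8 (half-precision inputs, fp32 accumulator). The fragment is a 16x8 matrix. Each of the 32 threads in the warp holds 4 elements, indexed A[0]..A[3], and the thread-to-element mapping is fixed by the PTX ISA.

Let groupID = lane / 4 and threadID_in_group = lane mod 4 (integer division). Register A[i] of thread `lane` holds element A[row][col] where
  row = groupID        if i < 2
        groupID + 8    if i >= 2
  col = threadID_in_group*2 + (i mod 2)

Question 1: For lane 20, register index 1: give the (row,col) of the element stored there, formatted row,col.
lane 20→20/4=5, 20 mod 4=0
i=1  r:5+0→5  c:2·0+1→1

5,1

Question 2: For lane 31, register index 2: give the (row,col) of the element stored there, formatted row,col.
15,6

L=31→G=31>>2=7, T=31&3=3
[2]→row 7+8=15  col 3·2+0=6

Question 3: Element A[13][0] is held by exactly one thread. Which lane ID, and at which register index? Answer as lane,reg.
20,2

r: 13->gid=5,r8=1  c: 0->tid=0,i&1=0
L=5*4+0=20  i=1*2+0=2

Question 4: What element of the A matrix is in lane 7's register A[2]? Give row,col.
9,6

L=7→G=7>>2=1, T=7&3=3
[2]→row 1+8=9  col 3·2+0=6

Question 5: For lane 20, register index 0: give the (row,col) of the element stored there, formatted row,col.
L=20->g=20>>2=5, t=20&3=0
[0]->row 5+0=5  col 0·2+0=0

5,0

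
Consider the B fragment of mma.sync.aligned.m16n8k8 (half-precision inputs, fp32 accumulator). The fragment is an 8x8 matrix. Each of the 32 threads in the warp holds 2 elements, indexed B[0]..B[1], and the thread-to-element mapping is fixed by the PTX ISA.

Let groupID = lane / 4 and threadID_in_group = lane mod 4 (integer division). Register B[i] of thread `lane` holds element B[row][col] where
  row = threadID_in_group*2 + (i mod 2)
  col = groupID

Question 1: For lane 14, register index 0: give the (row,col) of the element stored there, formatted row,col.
4,3

14: gid=3,tid=2
[0] (2*2+0,3) = (4,3)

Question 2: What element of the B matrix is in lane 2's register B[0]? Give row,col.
L=2->g=2>>2=0, t=2&3=2
[0]->row 2·2+0=4  col g=0

4,0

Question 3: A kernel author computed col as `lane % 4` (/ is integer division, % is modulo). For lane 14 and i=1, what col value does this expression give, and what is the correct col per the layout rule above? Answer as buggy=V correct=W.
`lane % 4`[14,1]->2
14: gid=3,tid=2
[1] (2*2+1,3) = (5,3)
col: 2 vs 3

buggy=2 correct=3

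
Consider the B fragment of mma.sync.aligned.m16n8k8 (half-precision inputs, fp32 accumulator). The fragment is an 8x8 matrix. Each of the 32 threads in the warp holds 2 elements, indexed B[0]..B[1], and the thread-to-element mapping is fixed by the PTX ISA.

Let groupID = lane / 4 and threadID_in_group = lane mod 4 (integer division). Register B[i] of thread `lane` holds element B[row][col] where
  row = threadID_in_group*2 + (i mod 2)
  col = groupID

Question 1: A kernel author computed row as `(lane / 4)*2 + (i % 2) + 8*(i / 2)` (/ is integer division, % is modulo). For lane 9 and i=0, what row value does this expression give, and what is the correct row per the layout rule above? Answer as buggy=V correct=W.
buggy=4 correct=2

`(lane / 4)*2 + (i % 2) + 8*(i / 2)`[9,0]=>4
9: grp=2,tig=1
[0] (1*2+0,2) = (2,2)
row: 4 vs 2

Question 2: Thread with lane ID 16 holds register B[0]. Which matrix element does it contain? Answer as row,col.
0,4

lane 16⇒16/4=4, 16 mod 4=0
i=0  r:2·0+0⇒0  c:4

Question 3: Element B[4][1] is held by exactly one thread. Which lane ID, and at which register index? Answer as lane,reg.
6,0

c=1->g=1  r=4->t=2,b0=0
L=1*4+2=6  i=0=0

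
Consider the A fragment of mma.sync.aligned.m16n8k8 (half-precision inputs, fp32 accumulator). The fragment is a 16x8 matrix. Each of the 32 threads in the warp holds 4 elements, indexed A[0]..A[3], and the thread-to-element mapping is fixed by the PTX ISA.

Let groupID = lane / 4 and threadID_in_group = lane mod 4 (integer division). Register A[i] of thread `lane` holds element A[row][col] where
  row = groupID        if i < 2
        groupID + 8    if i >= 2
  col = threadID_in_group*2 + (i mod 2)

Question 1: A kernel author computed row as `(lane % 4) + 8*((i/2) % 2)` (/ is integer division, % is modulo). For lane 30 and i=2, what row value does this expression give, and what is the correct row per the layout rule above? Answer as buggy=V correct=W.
buggy=10 correct=15

`(lane % 4) + 8*((i/2) % 2)`[30,2]->10
lane 30->30/4=7, 30 mod 4=2
i=2  r:7+8->15  c:2·2+0->4
row: 10 vs 15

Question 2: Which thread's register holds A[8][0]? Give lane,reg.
r=8->g=0,rb=1  c=0->t=0,b0=0
L=0*4+0=0  i=1*2+0=2

0,2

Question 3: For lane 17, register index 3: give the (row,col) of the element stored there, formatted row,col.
12,3

L=17⇒gr=17>>2=4, th=17&3=1
[3]⇒row 4+8=12  col 1·2+1=3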